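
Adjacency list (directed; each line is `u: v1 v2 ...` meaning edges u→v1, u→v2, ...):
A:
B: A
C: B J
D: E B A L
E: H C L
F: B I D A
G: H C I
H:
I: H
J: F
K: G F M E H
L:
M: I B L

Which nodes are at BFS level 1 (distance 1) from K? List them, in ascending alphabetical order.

Level 0: K
Level 1: E, F, G, H, M
Level 2: A, B, C, D, I, L
Level 3: J

E, F, G, H, M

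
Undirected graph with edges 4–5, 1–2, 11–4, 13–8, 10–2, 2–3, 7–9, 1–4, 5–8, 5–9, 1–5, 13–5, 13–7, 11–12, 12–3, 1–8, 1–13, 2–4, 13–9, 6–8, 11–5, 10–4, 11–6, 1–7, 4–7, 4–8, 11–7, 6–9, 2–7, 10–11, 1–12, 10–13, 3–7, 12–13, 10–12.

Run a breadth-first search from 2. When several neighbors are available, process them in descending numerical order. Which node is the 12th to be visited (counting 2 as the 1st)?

5

Visit 2; enqueue 10, 7, 4, 3, 1 → queue [10, 7, 4, 3, 1]
Visit 10; enqueue 13, 12, 11 → queue [7, 4, 3, 1, 13, 12, 11]
Visit 7; enqueue 9 → queue [4, 3, 1, 13, 12, 11, 9]
Visit 4; enqueue 8, 5 → queue [3, 1, 13, 12, 11, 9, 8, 5]
Visit 3 → queue [1, 13, 12, 11, 9, 8, 5]
Visit 1 → queue [13, 12, 11, 9, 8, 5]
Visit 13 → queue [12, 11, 9, 8, 5]
Visit 12 → queue [11, 9, 8, 5]
Visit 11; enqueue 6 → queue [9, 8, 5, 6]
Visit 9 → queue [8, 5, 6]
Visit 8 → queue [5, 6]
Visit 5 → queue [6]
Visit 6 → queue []

Visit order: 2, 10, 7, 4, 3, 1, 13, 12, 11, 9, 8, 5, 6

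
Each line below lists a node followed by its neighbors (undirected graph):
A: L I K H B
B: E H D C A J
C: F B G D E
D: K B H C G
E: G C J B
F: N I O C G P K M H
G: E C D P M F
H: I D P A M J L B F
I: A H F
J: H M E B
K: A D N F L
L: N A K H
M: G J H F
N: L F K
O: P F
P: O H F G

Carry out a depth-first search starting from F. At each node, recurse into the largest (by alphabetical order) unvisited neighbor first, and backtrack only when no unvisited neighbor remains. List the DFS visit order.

F P O H M J E G D K N L A I B C

Visit F
F → P
P → O
P → H
H → M
M → J
J → E
E → G
G → D
D → K
K → N
N → L
L → A
A → I
A → B
B → C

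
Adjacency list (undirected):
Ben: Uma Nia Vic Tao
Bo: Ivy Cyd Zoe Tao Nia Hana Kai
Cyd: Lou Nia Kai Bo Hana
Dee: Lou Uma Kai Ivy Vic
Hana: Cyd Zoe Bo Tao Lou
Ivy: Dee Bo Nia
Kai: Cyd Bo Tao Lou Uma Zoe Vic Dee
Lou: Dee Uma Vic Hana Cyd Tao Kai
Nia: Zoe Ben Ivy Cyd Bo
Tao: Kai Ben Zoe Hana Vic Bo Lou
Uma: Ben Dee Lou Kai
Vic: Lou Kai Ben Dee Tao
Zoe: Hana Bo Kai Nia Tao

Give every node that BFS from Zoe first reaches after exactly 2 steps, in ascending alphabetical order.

Ben, Cyd, Dee, Ivy, Lou, Uma, Vic

Level 0: Zoe
Level 1: Bo, Hana, Kai, Nia, Tao
Level 2: Ben, Cyd, Dee, Ivy, Lou, Uma, Vic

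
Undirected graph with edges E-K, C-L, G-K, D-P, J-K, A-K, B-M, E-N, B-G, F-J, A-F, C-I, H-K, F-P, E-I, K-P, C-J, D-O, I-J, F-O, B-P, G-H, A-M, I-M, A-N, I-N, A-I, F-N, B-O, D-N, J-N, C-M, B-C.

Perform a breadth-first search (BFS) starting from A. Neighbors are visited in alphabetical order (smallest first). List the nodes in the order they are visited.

A, F, I, K, M, N, J, O, P, C, E, G, H, B, D, L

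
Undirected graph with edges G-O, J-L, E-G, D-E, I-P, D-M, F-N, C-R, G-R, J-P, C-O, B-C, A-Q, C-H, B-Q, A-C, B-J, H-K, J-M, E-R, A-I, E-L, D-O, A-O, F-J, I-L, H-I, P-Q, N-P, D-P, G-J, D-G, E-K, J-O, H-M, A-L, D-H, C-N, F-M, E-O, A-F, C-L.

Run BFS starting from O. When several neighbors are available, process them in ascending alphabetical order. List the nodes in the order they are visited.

O, A, C, D, E, G, J, F, I, L, Q, B, H, N, R, M, P, K

Visit O; enqueue A, C, D, E, G, J → queue [A, C, D, E, G, J]
Visit A; enqueue F, I, L, Q → queue [C, D, E, G, J, F, I, L, Q]
Visit C; enqueue B, H, N, R → queue [D, E, G, J, F, I, L, Q, B, H, N, R]
Visit D; enqueue M, P → queue [E, G, J, F, I, L, Q, B, H, N, R, M, P]
Visit E; enqueue K → queue [G, J, F, I, L, Q, B, H, N, R, M, P, K]
Visit G → queue [J, F, I, L, Q, B, H, N, R, M, P, K]
Visit J → queue [F, I, L, Q, B, H, N, R, M, P, K]
Visit F → queue [I, L, Q, B, H, N, R, M, P, K]
Visit I → queue [L, Q, B, H, N, R, M, P, K]
Visit L → queue [Q, B, H, N, R, M, P, K]
Visit Q → queue [B, H, N, R, M, P, K]
Visit B → queue [H, N, R, M, P, K]
Visit H → queue [N, R, M, P, K]
Visit N → queue [R, M, P, K]
Visit R → queue [M, P, K]
Visit M → queue [P, K]
Visit P → queue [K]
Visit K → queue []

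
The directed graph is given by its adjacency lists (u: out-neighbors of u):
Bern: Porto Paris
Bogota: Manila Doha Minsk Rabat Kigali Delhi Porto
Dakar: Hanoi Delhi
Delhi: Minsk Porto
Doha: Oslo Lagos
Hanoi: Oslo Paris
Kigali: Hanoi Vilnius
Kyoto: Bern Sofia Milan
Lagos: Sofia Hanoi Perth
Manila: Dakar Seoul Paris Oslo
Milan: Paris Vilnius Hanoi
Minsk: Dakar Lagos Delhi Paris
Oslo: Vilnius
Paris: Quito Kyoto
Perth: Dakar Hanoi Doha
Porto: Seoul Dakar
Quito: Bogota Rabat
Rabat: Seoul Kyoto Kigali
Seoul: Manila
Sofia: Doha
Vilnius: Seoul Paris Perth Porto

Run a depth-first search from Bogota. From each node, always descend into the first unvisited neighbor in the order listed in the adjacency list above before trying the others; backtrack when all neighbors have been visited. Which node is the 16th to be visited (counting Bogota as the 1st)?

Visit Bogota
Bogota → Manila
Manila → Dakar
Dakar → Hanoi
Hanoi → Oslo
Oslo → Vilnius
Vilnius → Seoul
Vilnius → Paris
Paris → Quito
Quito → Rabat
Rabat → Kyoto
Kyoto → Bern
Bern → Porto
Kyoto → Sofia
Sofia → Doha
Doha → Lagos
Lagos → Perth
Kyoto → Milan
Rabat → Kigali
Dakar → Delhi
Delhi → Minsk

Visit order: Bogota, Manila, Dakar, Hanoi, Oslo, Vilnius, Seoul, Paris, Quito, Rabat, Kyoto, Bern, Porto, Sofia, Doha, Lagos, Perth, Milan, Kigali, Delhi, Minsk

Lagos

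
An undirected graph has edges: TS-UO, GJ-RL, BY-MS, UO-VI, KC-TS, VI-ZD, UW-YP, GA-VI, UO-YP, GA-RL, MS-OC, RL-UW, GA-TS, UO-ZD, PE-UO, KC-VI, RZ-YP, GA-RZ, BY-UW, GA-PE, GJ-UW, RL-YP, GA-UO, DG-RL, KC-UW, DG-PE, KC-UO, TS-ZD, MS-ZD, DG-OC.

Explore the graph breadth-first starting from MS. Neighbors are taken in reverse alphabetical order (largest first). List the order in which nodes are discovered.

MS → ZD → OC → BY → VI → UO → TS → DG → UW → KC → GA → YP → PE → RL → GJ → RZ

Visit MS; enqueue ZD, OC, BY → queue [ZD, OC, BY]
Visit ZD; enqueue VI, UO, TS → queue [OC, BY, VI, UO, TS]
Visit OC; enqueue DG → queue [BY, VI, UO, TS, DG]
Visit BY; enqueue UW → queue [VI, UO, TS, DG, UW]
Visit VI; enqueue KC, GA → queue [UO, TS, DG, UW, KC, GA]
Visit UO; enqueue YP, PE → queue [TS, DG, UW, KC, GA, YP, PE]
Visit TS → queue [DG, UW, KC, GA, YP, PE]
Visit DG; enqueue RL → queue [UW, KC, GA, YP, PE, RL]
Visit UW; enqueue GJ → queue [KC, GA, YP, PE, RL, GJ]
Visit KC → queue [GA, YP, PE, RL, GJ]
Visit GA; enqueue RZ → queue [YP, PE, RL, GJ, RZ]
Visit YP → queue [PE, RL, GJ, RZ]
Visit PE → queue [RL, GJ, RZ]
Visit RL → queue [GJ, RZ]
Visit GJ → queue [RZ]
Visit RZ → queue []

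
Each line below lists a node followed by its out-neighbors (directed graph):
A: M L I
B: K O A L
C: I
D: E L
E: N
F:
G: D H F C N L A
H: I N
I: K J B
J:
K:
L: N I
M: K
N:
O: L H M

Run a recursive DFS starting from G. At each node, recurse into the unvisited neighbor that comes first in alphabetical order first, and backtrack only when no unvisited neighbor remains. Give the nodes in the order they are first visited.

G -> A -> I -> B -> K -> L -> N -> O -> H -> M -> J -> C -> D -> E -> F

Visit G
G → A
A → I
I → B
B → K
B → L
L → N
B → O
O → H
O → M
I → J
G → C
G → D
D → E
G → F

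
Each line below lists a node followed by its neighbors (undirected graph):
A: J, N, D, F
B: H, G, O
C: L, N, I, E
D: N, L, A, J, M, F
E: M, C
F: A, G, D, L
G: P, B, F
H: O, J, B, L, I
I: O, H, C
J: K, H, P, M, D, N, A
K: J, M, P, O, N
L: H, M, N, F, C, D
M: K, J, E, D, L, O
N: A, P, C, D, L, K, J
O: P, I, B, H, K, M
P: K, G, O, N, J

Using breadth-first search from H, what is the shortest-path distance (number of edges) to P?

Level 0: H
Level 1: B, I, J, L, O
Level 2: A, C, D, F, G, K, M, N, P
Level 3: E
P first appears at level 2.

2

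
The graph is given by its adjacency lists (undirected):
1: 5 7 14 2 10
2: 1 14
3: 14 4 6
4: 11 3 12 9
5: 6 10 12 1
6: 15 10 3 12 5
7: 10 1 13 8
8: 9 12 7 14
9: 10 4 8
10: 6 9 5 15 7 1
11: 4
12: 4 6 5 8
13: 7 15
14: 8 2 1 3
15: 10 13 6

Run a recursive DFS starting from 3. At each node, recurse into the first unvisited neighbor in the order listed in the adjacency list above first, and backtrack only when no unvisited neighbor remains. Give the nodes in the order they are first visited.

3 → 14 → 8 → 9 → 10 → 6 → 15 → 13 → 7 → 1 → 5 → 12 → 4 → 11 → 2

Visit 3
3 → 14
14 → 8
8 → 9
9 → 10
10 → 6
6 → 15
15 → 13
13 → 7
7 → 1
1 → 5
5 → 12
12 → 4
4 → 11
1 → 2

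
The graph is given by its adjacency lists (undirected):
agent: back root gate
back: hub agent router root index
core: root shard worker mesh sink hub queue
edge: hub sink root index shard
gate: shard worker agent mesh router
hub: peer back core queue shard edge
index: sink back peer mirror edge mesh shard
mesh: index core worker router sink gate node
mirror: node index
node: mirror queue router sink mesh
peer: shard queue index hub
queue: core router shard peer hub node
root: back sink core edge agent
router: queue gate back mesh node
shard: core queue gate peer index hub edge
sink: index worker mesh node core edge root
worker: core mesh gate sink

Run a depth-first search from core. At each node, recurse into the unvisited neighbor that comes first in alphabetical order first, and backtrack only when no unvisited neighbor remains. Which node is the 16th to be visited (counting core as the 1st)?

router

Visit core
core → hub
hub → back
back → agent
agent → gate
gate → mesh
mesh → index
index → edge
edge → root
root → sink
sink → node
node → mirror
node → queue
queue → peer
peer → shard
queue → router
sink → worker

Visit order: core, hub, back, agent, gate, mesh, index, edge, root, sink, node, mirror, queue, peer, shard, router, worker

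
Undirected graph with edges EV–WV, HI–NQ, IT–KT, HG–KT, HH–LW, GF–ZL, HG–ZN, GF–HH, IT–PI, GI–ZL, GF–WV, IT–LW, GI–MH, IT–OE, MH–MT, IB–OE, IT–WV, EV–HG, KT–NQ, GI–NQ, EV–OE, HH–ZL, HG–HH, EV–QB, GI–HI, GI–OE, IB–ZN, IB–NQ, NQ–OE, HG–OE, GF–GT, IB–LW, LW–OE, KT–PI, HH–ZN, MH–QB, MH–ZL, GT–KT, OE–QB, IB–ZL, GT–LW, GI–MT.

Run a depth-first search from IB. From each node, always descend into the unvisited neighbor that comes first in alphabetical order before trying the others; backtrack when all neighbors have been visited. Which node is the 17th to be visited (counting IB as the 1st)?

Visit IB
IB → LW
LW → GT
GT → GF
GF → HH
HH → HG
HG → EV
EV → OE
OE → GI
GI → HI
HI → NQ
NQ → KT
KT → IT
IT → PI
IT → WV
GI → MH
MH → MT
MH → QB
MH → ZL
HG → ZN

Visit order: IB, LW, GT, GF, HH, HG, EV, OE, GI, HI, NQ, KT, IT, PI, WV, MH, MT, QB, ZL, ZN

MT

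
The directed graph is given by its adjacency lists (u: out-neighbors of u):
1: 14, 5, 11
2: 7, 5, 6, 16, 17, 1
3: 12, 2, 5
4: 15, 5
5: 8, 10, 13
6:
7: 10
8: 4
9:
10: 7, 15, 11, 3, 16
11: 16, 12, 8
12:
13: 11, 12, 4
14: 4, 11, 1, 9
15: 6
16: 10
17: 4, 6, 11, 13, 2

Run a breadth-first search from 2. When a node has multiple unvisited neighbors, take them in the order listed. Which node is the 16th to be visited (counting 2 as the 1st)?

Visit 2; enqueue 7, 5, 6, 16, 17, 1 → queue [7, 5, 6, 16, 17, 1]
Visit 7; enqueue 10 → queue [5, 6, 16, 17, 1, 10]
Visit 5; enqueue 8, 13 → queue [6, 16, 17, 1, 10, 8, 13]
Visit 6 → queue [16, 17, 1, 10, 8, 13]
Visit 16 → queue [17, 1, 10, 8, 13]
Visit 17; enqueue 4, 11 → queue [1, 10, 8, 13, 4, 11]
Visit 1; enqueue 14 → queue [10, 8, 13, 4, 11, 14]
Visit 10; enqueue 15, 3 → queue [8, 13, 4, 11, 14, 15, 3]
Visit 8 → queue [13, 4, 11, 14, 15, 3]
Visit 13; enqueue 12 → queue [4, 11, 14, 15, 3, 12]
Visit 4 → queue [11, 14, 15, 3, 12]
Visit 11 → queue [14, 15, 3, 12]
Visit 14; enqueue 9 → queue [15, 3, 12, 9]
Visit 15 → queue [3, 12, 9]
Visit 3 → queue [12, 9]
Visit 12 → queue [9]
Visit 9 → queue []

Visit order: 2, 7, 5, 6, 16, 17, 1, 10, 8, 13, 4, 11, 14, 15, 3, 12, 9

12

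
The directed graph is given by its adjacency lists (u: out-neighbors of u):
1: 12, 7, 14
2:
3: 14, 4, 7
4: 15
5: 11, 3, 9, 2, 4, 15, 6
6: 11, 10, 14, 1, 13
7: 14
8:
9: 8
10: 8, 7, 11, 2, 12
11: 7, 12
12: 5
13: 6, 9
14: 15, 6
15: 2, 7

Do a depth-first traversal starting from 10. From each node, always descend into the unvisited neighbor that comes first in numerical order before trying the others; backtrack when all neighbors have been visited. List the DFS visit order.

Visit 10
10 → 2
10 → 7
7 → 14
14 → 6
6 → 1
1 → 12
12 → 5
5 → 3
3 → 4
4 → 15
5 → 9
9 → 8
5 → 11
6 → 13

10 2 7 14 6 1 12 5 3 4 15 9 8 11 13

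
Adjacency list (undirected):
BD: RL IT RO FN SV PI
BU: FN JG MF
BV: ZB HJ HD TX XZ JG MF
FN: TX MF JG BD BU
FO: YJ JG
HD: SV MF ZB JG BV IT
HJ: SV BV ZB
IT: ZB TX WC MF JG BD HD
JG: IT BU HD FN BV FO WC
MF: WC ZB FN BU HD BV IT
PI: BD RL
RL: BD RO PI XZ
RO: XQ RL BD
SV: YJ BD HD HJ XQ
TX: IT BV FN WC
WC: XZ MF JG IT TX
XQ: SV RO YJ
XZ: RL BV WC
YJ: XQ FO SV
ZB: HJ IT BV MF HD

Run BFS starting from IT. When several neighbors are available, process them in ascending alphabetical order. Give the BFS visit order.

Visit IT; enqueue BD, HD, JG, MF, TX, WC, ZB → queue [BD, HD, JG, MF, TX, WC, ZB]
Visit BD; enqueue FN, PI, RL, RO, SV → queue [HD, JG, MF, TX, WC, ZB, FN, PI, RL, RO, SV]
Visit HD; enqueue BV → queue [JG, MF, TX, WC, ZB, FN, PI, RL, RO, SV, BV]
Visit JG; enqueue BU, FO → queue [MF, TX, WC, ZB, FN, PI, RL, RO, SV, BV, BU, FO]
Visit MF → queue [TX, WC, ZB, FN, PI, RL, RO, SV, BV, BU, FO]
Visit TX → queue [WC, ZB, FN, PI, RL, RO, SV, BV, BU, FO]
Visit WC; enqueue XZ → queue [ZB, FN, PI, RL, RO, SV, BV, BU, FO, XZ]
Visit ZB; enqueue HJ → queue [FN, PI, RL, RO, SV, BV, BU, FO, XZ, HJ]
Visit FN → queue [PI, RL, RO, SV, BV, BU, FO, XZ, HJ]
Visit PI → queue [RL, RO, SV, BV, BU, FO, XZ, HJ]
Visit RL → queue [RO, SV, BV, BU, FO, XZ, HJ]
Visit RO; enqueue XQ → queue [SV, BV, BU, FO, XZ, HJ, XQ]
Visit SV; enqueue YJ → queue [BV, BU, FO, XZ, HJ, XQ, YJ]
Visit BV → queue [BU, FO, XZ, HJ, XQ, YJ]
Visit BU → queue [FO, XZ, HJ, XQ, YJ]
Visit FO → queue [XZ, HJ, XQ, YJ]
Visit XZ → queue [HJ, XQ, YJ]
Visit HJ → queue [XQ, YJ]
Visit XQ → queue [YJ]
Visit YJ → queue []

IT, BD, HD, JG, MF, TX, WC, ZB, FN, PI, RL, RO, SV, BV, BU, FO, XZ, HJ, XQ, YJ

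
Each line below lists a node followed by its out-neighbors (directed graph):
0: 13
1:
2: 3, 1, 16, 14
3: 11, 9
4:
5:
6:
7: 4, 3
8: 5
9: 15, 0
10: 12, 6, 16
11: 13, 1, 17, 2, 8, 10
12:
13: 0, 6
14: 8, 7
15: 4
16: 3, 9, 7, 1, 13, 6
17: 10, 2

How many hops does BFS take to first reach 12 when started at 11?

2

Level 0: 11
Level 1: 1, 2, 8, 10, 13, 17
Level 2: 0, 3, 5, 6, 12, 14, 16
Level 3: 7, 9
Level 4: 4, 15
12 first appears at level 2.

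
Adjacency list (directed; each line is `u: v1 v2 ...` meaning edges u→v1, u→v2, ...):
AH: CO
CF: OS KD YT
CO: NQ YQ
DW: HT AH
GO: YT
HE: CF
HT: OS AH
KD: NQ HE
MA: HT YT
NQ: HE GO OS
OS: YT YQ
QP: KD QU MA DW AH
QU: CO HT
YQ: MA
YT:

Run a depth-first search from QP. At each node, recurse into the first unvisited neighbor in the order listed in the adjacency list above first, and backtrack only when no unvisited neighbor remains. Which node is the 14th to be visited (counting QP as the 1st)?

Visit QP
QP → KD
KD → NQ
NQ → HE
HE → CF
CF → OS
OS → YT
OS → YQ
YQ → MA
MA → HT
HT → AH
AH → CO
NQ → GO
QP → QU
QP → DW

Visit order: QP, KD, NQ, HE, CF, OS, YT, YQ, MA, HT, AH, CO, GO, QU, DW

QU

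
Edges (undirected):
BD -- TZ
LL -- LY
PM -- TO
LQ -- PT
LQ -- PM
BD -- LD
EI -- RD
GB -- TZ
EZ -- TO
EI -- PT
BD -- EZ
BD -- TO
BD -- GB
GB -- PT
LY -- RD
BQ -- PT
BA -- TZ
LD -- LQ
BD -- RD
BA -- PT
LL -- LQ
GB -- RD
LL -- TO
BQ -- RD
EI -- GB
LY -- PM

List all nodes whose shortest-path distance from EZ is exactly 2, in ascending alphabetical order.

GB, LD, LL, PM, RD, TZ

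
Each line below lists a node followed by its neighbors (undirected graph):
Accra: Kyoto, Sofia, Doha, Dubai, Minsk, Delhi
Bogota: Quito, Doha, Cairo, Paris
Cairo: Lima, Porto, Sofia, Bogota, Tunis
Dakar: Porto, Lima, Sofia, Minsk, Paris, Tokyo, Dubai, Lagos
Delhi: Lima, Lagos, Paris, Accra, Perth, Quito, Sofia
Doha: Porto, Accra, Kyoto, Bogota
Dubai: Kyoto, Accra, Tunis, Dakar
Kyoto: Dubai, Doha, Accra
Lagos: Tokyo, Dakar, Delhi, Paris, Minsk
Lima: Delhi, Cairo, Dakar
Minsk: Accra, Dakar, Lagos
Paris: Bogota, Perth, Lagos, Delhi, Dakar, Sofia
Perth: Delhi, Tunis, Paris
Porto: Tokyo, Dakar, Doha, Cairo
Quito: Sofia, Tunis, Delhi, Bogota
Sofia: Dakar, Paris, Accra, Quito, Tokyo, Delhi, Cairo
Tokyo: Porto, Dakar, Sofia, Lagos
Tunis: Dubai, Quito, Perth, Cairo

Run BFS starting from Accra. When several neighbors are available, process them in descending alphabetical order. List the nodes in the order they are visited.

Accra, Sofia, Minsk, Kyoto, Dubai, Doha, Delhi, Tokyo, Quito, Paris, Dakar, Cairo, Lagos, Tunis, Porto, Bogota, Perth, Lima

Visit Accra; enqueue Sofia, Minsk, Kyoto, Dubai, Doha, Delhi → queue [Sofia, Minsk, Kyoto, Dubai, Doha, Delhi]
Visit Sofia; enqueue Tokyo, Quito, Paris, Dakar, Cairo → queue [Minsk, Kyoto, Dubai, Doha, Delhi, Tokyo, Quito, Paris, Dakar, Cairo]
Visit Minsk; enqueue Lagos → queue [Kyoto, Dubai, Doha, Delhi, Tokyo, Quito, Paris, Dakar, Cairo, Lagos]
Visit Kyoto → queue [Dubai, Doha, Delhi, Tokyo, Quito, Paris, Dakar, Cairo, Lagos]
Visit Dubai; enqueue Tunis → queue [Doha, Delhi, Tokyo, Quito, Paris, Dakar, Cairo, Lagos, Tunis]
Visit Doha; enqueue Porto, Bogota → queue [Delhi, Tokyo, Quito, Paris, Dakar, Cairo, Lagos, Tunis, Porto, Bogota]
Visit Delhi; enqueue Perth, Lima → queue [Tokyo, Quito, Paris, Dakar, Cairo, Lagos, Tunis, Porto, Bogota, Perth, Lima]
Visit Tokyo → queue [Quito, Paris, Dakar, Cairo, Lagos, Tunis, Porto, Bogota, Perth, Lima]
Visit Quito → queue [Paris, Dakar, Cairo, Lagos, Tunis, Porto, Bogota, Perth, Lima]
Visit Paris → queue [Dakar, Cairo, Lagos, Tunis, Porto, Bogota, Perth, Lima]
Visit Dakar → queue [Cairo, Lagos, Tunis, Porto, Bogota, Perth, Lima]
Visit Cairo → queue [Lagos, Tunis, Porto, Bogota, Perth, Lima]
Visit Lagos → queue [Tunis, Porto, Bogota, Perth, Lima]
Visit Tunis → queue [Porto, Bogota, Perth, Lima]
Visit Porto → queue [Bogota, Perth, Lima]
Visit Bogota → queue [Perth, Lima]
Visit Perth → queue [Lima]
Visit Lima → queue []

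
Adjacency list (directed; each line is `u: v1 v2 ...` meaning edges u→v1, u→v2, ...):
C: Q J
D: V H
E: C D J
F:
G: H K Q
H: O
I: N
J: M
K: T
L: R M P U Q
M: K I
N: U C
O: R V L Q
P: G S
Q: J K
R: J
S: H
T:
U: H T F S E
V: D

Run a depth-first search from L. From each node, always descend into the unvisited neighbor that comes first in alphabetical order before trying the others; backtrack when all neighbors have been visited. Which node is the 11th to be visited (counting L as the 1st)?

E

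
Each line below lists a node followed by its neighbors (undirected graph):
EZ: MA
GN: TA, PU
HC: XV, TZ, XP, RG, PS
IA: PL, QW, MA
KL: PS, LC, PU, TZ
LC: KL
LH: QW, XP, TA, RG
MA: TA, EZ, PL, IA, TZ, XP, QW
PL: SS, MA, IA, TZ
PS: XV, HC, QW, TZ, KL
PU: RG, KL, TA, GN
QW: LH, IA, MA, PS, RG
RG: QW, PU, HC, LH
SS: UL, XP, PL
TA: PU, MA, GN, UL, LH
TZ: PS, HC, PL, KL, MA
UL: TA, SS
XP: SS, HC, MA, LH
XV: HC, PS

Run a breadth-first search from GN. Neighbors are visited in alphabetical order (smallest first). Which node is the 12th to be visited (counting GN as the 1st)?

Visit GN; enqueue PU, TA → queue [PU, TA]
Visit PU; enqueue KL, RG → queue [TA, KL, RG]
Visit TA; enqueue LH, MA, UL → queue [KL, RG, LH, MA, UL]
Visit KL; enqueue LC, PS, TZ → queue [RG, LH, MA, UL, LC, PS, TZ]
Visit RG; enqueue HC, QW → queue [LH, MA, UL, LC, PS, TZ, HC, QW]
Visit LH; enqueue XP → queue [MA, UL, LC, PS, TZ, HC, QW, XP]
Visit MA; enqueue EZ, IA, PL → queue [UL, LC, PS, TZ, HC, QW, XP, EZ, IA, PL]
Visit UL; enqueue SS → queue [LC, PS, TZ, HC, QW, XP, EZ, IA, PL, SS]
Visit LC → queue [PS, TZ, HC, QW, XP, EZ, IA, PL, SS]
Visit PS; enqueue XV → queue [TZ, HC, QW, XP, EZ, IA, PL, SS, XV]
Visit TZ → queue [HC, QW, XP, EZ, IA, PL, SS, XV]
Visit HC → queue [QW, XP, EZ, IA, PL, SS, XV]
Visit QW → queue [XP, EZ, IA, PL, SS, XV]
Visit XP → queue [EZ, IA, PL, SS, XV]
Visit EZ → queue [IA, PL, SS, XV]
Visit IA → queue [PL, SS, XV]
Visit PL → queue [SS, XV]
Visit SS → queue [XV]
Visit XV → queue []

Visit order: GN, PU, TA, KL, RG, LH, MA, UL, LC, PS, TZ, HC, QW, XP, EZ, IA, PL, SS, XV

HC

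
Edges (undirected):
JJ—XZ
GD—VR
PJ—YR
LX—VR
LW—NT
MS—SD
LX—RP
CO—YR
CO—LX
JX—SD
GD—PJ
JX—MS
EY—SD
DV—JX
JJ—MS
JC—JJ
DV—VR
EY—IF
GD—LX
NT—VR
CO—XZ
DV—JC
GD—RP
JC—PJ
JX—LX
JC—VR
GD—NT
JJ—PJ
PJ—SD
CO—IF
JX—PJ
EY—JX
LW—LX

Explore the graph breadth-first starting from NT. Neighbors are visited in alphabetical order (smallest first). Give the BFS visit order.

Visit NT; enqueue GD, LW, VR → queue [GD, LW, VR]
Visit GD; enqueue LX, PJ, RP → queue [LW, VR, LX, PJ, RP]
Visit LW → queue [VR, LX, PJ, RP]
Visit VR; enqueue DV, JC → queue [LX, PJ, RP, DV, JC]
Visit LX; enqueue CO, JX → queue [PJ, RP, DV, JC, CO, JX]
Visit PJ; enqueue JJ, SD, YR → queue [RP, DV, JC, CO, JX, JJ, SD, YR]
Visit RP → queue [DV, JC, CO, JX, JJ, SD, YR]
Visit DV → queue [JC, CO, JX, JJ, SD, YR]
Visit JC → queue [CO, JX, JJ, SD, YR]
Visit CO; enqueue IF, XZ → queue [JX, JJ, SD, YR, IF, XZ]
Visit JX; enqueue EY, MS → queue [JJ, SD, YR, IF, XZ, EY, MS]
Visit JJ → queue [SD, YR, IF, XZ, EY, MS]
Visit SD → queue [YR, IF, XZ, EY, MS]
Visit YR → queue [IF, XZ, EY, MS]
Visit IF → queue [XZ, EY, MS]
Visit XZ → queue [EY, MS]
Visit EY → queue [MS]
Visit MS → queue []

NT -> GD -> LW -> VR -> LX -> PJ -> RP -> DV -> JC -> CO -> JX -> JJ -> SD -> YR -> IF -> XZ -> EY -> MS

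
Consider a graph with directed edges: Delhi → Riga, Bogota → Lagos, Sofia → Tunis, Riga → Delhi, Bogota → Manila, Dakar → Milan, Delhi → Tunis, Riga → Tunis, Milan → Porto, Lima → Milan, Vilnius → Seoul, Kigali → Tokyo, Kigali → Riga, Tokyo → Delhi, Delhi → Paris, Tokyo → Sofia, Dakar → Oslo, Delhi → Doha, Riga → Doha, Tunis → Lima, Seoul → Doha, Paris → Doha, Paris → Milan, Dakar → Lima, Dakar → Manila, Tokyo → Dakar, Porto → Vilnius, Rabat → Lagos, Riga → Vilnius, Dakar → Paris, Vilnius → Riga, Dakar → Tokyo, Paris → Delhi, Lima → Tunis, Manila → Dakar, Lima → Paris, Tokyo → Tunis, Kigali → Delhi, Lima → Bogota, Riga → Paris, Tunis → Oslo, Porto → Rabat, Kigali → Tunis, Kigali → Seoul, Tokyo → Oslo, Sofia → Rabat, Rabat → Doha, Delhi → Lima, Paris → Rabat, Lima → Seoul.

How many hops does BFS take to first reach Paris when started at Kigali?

2

Level 0: Kigali
Level 1: Delhi, Riga, Seoul, Tokyo, Tunis
Level 2: Dakar, Doha, Lima, Oslo, Paris, Sofia, Vilnius
Level 3: Bogota, Manila, Milan, Rabat
Level 4: Lagos, Porto
Paris first appears at level 2.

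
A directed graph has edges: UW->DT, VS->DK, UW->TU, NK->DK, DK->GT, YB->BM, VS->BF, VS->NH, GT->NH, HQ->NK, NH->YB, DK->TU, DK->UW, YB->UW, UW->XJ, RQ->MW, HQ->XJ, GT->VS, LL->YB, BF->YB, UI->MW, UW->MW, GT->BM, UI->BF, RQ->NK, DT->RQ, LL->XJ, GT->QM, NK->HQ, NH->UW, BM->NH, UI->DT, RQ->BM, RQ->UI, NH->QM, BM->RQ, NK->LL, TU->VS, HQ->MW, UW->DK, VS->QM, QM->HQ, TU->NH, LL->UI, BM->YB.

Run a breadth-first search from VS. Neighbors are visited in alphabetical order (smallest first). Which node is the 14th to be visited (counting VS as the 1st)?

XJ

Visit VS; enqueue BF, DK, NH, QM → queue [BF, DK, NH, QM]
Visit BF; enqueue YB → queue [DK, NH, QM, YB]
Visit DK; enqueue GT, TU, UW → queue [NH, QM, YB, GT, TU, UW]
Visit NH → queue [QM, YB, GT, TU, UW]
Visit QM; enqueue HQ → queue [YB, GT, TU, UW, HQ]
Visit YB; enqueue BM → queue [GT, TU, UW, HQ, BM]
Visit GT → queue [TU, UW, HQ, BM]
Visit TU → queue [UW, HQ, BM]
Visit UW; enqueue DT, MW, XJ → queue [HQ, BM, DT, MW, XJ]
Visit HQ; enqueue NK → queue [BM, DT, MW, XJ, NK]
Visit BM; enqueue RQ → queue [DT, MW, XJ, NK, RQ]
Visit DT → queue [MW, XJ, NK, RQ]
Visit MW → queue [XJ, NK, RQ]
Visit XJ → queue [NK, RQ]
Visit NK; enqueue LL → queue [RQ, LL]
Visit RQ; enqueue UI → queue [LL, UI]
Visit LL → queue [UI]
Visit UI → queue []

Visit order: VS, BF, DK, NH, QM, YB, GT, TU, UW, HQ, BM, DT, MW, XJ, NK, RQ, LL, UI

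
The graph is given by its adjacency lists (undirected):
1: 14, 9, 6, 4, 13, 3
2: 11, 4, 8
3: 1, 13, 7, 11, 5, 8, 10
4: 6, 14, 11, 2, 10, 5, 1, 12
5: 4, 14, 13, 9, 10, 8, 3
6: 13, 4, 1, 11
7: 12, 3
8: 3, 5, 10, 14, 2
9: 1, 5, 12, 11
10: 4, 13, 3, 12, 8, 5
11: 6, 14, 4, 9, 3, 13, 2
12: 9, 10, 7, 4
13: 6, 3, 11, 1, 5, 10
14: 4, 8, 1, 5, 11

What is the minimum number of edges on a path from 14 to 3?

Level 0: 14
Level 1: 1, 4, 5, 8, 11
Level 2: 2, 3, 6, 9, 10, 12, 13
Level 3: 7
3 first appears at level 2.

2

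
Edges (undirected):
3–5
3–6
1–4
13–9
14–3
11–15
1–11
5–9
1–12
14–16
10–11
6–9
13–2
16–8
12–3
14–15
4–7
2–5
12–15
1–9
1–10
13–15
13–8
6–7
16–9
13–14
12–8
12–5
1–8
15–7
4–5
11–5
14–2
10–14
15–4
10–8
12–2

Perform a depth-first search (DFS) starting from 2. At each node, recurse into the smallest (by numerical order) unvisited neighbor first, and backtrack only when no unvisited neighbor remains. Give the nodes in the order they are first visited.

Visit 2
2 → 5
5 → 3
3 → 6
6 → 7
7 → 4
4 → 1
1 → 8
8 → 10
10 → 11
11 → 15
15 → 12
15 → 13
13 → 9
9 → 16
16 → 14

2, 5, 3, 6, 7, 4, 1, 8, 10, 11, 15, 12, 13, 9, 16, 14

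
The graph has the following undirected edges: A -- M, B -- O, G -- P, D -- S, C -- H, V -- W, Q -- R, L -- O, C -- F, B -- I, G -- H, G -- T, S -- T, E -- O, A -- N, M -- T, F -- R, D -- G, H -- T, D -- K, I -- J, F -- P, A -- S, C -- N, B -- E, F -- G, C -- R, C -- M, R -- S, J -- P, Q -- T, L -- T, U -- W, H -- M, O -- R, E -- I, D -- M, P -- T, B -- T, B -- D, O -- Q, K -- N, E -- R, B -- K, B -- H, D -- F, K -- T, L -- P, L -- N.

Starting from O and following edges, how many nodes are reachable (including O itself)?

20

BFS from O visits: O, B, E, L, Q, R, D, H, I, K, T, N, P, C, F, S, G, M, J, A
Reachable nodes: 20 of 23 total.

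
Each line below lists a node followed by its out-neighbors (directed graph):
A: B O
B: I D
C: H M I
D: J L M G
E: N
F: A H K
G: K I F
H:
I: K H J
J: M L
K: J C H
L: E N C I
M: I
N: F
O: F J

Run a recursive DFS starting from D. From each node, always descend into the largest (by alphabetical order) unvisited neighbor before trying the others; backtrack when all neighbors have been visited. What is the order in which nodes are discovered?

D M I K J L N F H A O B E C G

Visit D
D → M
M → I
I → K
K → J
J → L
L → N
N → F
F → H
F → A
A → O
A → B
L → E
L → C
D → G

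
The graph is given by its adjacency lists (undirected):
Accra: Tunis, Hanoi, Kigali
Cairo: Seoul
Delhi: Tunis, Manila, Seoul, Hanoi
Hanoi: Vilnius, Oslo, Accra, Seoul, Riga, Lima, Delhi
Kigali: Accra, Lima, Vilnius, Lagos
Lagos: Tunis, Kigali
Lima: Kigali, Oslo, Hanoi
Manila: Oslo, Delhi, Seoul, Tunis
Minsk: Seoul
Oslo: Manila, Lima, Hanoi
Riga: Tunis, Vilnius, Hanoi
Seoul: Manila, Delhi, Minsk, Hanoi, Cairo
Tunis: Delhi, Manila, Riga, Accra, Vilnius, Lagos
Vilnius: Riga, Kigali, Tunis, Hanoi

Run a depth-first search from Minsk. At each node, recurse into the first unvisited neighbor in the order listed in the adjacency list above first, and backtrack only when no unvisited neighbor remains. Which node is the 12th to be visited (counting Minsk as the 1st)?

Riga

Visit Minsk
Minsk → Seoul
Seoul → Manila
Manila → Oslo
Oslo → Lima
Lima → Kigali
Kigali → Accra
Accra → Tunis
Tunis → Delhi
Delhi → Hanoi
Hanoi → Vilnius
Vilnius → Riga
Tunis → Lagos
Seoul → Cairo

Visit order: Minsk, Seoul, Manila, Oslo, Lima, Kigali, Accra, Tunis, Delhi, Hanoi, Vilnius, Riga, Lagos, Cairo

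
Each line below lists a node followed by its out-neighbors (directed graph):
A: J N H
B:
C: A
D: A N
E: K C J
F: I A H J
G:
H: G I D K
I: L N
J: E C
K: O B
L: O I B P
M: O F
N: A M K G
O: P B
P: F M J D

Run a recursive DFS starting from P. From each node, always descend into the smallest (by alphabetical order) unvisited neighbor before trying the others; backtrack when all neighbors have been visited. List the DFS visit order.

P, D, A, H, G, I, L, B, O, N, K, M, F, J, C, E

Visit P
P → D
D → A
A → H
H → G
H → I
I → L
L → B
L → O
I → N
N → K
N → M
M → F
F → J
J → C
J → E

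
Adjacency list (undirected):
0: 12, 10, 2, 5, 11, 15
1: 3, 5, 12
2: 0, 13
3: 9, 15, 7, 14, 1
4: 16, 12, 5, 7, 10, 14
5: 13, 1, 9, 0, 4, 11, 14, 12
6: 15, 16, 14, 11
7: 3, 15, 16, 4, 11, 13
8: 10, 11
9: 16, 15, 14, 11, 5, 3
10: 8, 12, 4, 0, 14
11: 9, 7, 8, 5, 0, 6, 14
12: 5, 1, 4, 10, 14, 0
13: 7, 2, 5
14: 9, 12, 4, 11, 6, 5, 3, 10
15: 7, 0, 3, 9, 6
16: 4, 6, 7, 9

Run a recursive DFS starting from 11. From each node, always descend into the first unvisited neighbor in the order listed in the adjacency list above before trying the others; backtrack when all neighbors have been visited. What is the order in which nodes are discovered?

Visit 11
11 → 9
9 → 16
16 → 4
4 → 12
12 → 5
5 → 13
13 → 7
7 → 3
3 → 15
15 → 0
0 → 10
10 → 8
10 → 14
14 → 6
0 → 2
3 → 1

11 9 16 4 12 5 13 7 3 15 0 10 8 14 6 2 1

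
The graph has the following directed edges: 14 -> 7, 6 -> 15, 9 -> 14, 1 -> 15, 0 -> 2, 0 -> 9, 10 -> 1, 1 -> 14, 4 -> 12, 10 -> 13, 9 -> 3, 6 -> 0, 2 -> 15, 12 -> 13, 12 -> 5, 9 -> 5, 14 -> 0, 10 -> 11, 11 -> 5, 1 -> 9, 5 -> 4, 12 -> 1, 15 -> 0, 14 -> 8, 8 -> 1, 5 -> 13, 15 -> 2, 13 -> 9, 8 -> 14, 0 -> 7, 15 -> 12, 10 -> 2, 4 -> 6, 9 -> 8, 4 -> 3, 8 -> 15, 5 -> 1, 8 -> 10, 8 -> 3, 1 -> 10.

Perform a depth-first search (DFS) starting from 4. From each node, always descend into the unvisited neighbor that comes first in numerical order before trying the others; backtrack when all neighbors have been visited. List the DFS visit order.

4 → 3 → 6 → 0 → 2 → 15 → 12 → 1 → 9 → 5 → 13 → 8 → 10 → 11 → 14 → 7

Visit 4
4 → 3
4 → 6
6 → 0
0 → 2
2 → 15
15 → 12
12 → 1
1 → 9
9 → 5
5 → 13
9 → 8
8 → 10
10 → 11
8 → 14
14 → 7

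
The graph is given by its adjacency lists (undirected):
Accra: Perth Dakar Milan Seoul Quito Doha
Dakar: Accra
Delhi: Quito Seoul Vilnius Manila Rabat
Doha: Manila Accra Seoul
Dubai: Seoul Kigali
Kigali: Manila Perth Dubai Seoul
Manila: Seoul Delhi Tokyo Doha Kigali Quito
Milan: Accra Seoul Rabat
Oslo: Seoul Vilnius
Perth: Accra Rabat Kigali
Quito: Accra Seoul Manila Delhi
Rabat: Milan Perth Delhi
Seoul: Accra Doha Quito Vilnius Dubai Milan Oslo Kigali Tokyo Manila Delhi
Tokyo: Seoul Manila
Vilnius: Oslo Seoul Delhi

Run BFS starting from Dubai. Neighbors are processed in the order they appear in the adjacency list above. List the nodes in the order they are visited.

Dubai Seoul Kigali Accra Doha Quito Vilnius Milan Oslo Tokyo Manila Delhi Perth Dakar Rabat

Visit Dubai; enqueue Seoul, Kigali → queue [Seoul, Kigali]
Visit Seoul; enqueue Accra, Doha, Quito, Vilnius, Milan, Oslo, Tokyo, Manila, Delhi → queue [Kigali, Accra, Doha, Quito, Vilnius, Milan, Oslo, Tokyo, Manila, Delhi]
Visit Kigali; enqueue Perth → queue [Accra, Doha, Quito, Vilnius, Milan, Oslo, Tokyo, Manila, Delhi, Perth]
Visit Accra; enqueue Dakar → queue [Doha, Quito, Vilnius, Milan, Oslo, Tokyo, Manila, Delhi, Perth, Dakar]
Visit Doha → queue [Quito, Vilnius, Milan, Oslo, Tokyo, Manila, Delhi, Perth, Dakar]
Visit Quito → queue [Vilnius, Milan, Oslo, Tokyo, Manila, Delhi, Perth, Dakar]
Visit Vilnius → queue [Milan, Oslo, Tokyo, Manila, Delhi, Perth, Dakar]
Visit Milan; enqueue Rabat → queue [Oslo, Tokyo, Manila, Delhi, Perth, Dakar, Rabat]
Visit Oslo → queue [Tokyo, Manila, Delhi, Perth, Dakar, Rabat]
Visit Tokyo → queue [Manila, Delhi, Perth, Dakar, Rabat]
Visit Manila → queue [Delhi, Perth, Dakar, Rabat]
Visit Delhi → queue [Perth, Dakar, Rabat]
Visit Perth → queue [Dakar, Rabat]
Visit Dakar → queue [Rabat]
Visit Rabat → queue []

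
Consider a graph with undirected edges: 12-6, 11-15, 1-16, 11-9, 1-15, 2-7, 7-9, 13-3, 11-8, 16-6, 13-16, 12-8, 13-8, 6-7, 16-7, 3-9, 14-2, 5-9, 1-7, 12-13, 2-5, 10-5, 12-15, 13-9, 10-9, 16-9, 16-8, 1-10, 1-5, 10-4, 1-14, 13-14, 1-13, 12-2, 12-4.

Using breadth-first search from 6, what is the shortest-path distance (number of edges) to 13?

Level 0: 6
Level 1: 7, 12, 16
Level 2: 1, 2, 4, 8, 9, 13, 15
Level 3: 3, 5, 10, 11, 14
13 first appears at level 2.

2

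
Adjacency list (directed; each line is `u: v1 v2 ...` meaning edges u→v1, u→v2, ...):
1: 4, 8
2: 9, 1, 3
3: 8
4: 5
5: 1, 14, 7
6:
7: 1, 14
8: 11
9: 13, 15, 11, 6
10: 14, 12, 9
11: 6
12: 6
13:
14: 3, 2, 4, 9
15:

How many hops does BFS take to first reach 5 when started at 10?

Level 0: 10
Level 1: 9, 12, 14
Level 2: 2, 3, 4, 6, 11, 13, 15
Level 3: 1, 5, 8
Level 4: 7
5 first appears at level 3.

3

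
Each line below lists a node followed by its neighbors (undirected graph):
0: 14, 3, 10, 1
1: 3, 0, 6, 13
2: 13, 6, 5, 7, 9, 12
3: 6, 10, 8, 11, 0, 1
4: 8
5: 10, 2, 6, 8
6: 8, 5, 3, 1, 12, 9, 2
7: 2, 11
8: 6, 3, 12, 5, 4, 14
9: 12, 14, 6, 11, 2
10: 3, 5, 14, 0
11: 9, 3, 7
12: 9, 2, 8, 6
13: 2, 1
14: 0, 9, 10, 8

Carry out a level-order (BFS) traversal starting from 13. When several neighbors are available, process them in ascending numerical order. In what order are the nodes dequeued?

Visit 13; enqueue 1, 2 → queue [1, 2]
Visit 1; enqueue 0, 3, 6 → queue [2, 0, 3, 6]
Visit 2; enqueue 5, 7, 9, 12 → queue [0, 3, 6, 5, 7, 9, 12]
Visit 0; enqueue 10, 14 → queue [3, 6, 5, 7, 9, 12, 10, 14]
Visit 3; enqueue 8, 11 → queue [6, 5, 7, 9, 12, 10, 14, 8, 11]
Visit 6 → queue [5, 7, 9, 12, 10, 14, 8, 11]
Visit 5 → queue [7, 9, 12, 10, 14, 8, 11]
Visit 7 → queue [9, 12, 10, 14, 8, 11]
Visit 9 → queue [12, 10, 14, 8, 11]
Visit 12 → queue [10, 14, 8, 11]
Visit 10 → queue [14, 8, 11]
Visit 14 → queue [8, 11]
Visit 8; enqueue 4 → queue [11, 4]
Visit 11 → queue [4]
Visit 4 → queue []

13, 1, 2, 0, 3, 6, 5, 7, 9, 12, 10, 14, 8, 11, 4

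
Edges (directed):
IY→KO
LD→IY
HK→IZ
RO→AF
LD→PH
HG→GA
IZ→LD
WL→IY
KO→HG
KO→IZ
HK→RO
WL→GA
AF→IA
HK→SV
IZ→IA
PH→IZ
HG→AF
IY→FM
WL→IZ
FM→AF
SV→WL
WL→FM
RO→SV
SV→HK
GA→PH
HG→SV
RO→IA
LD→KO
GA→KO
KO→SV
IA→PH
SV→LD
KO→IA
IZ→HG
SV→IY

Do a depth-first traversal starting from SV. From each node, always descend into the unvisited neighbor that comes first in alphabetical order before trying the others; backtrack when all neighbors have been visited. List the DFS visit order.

SV, HK, IZ, HG, AF, IA, PH, GA, KO, LD, IY, FM, RO, WL

Visit SV
SV → HK
HK → IZ
IZ → HG
HG → AF
AF → IA
IA → PH
HG → GA
GA → KO
IZ → LD
LD → IY
IY → FM
HK → RO
SV → WL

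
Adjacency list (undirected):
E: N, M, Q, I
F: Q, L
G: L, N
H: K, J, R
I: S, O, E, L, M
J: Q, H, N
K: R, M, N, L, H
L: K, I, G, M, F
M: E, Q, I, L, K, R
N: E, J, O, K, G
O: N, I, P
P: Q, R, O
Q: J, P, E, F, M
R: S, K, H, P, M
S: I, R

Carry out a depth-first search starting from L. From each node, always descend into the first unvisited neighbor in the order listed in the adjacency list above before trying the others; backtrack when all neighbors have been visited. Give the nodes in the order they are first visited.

L K R S I O N E M Q J H P F G

Visit L
L → K
K → R
R → S
S → I
I → O
O → N
N → E
E → M
M → Q
Q → J
J → H
Q → P
Q → F
N → G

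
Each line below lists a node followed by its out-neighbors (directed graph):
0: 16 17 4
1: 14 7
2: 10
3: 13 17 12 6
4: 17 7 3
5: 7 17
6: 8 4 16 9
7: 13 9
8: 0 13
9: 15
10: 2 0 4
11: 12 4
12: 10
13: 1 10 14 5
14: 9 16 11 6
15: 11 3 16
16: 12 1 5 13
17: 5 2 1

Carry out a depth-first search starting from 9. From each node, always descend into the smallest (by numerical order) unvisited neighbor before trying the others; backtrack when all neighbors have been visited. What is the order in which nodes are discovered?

Visit 9
9 → 15
15 → 3
3 → 6
6 → 4
4 → 7
7 → 13
13 → 1
1 → 14
14 → 11
11 → 12
12 → 10
10 → 0
0 → 16
16 → 5
5 → 17
17 → 2
6 → 8

9 -> 15 -> 3 -> 6 -> 4 -> 7 -> 13 -> 1 -> 14 -> 11 -> 12 -> 10 -> 0 -> 16 -> 5 -> 17 -> 2 -> 8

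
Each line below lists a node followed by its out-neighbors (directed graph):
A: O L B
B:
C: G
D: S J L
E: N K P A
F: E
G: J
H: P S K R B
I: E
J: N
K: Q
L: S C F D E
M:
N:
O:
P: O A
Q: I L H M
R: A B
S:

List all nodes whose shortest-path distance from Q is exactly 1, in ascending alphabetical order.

H, I, L, M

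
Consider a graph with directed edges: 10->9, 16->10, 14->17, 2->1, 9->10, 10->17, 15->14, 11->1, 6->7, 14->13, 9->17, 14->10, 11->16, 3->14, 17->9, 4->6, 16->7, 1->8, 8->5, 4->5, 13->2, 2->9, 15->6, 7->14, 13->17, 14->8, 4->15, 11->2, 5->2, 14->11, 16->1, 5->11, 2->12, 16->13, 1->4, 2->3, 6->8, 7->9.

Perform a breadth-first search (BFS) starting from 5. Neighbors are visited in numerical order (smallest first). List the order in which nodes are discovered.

Visit 5; enqueue 2, 11 → queue [2, 11]
Visit 2; enqueue 1, 3, 9, 12 → queue [11, 1, 3, 9, 12]
Visit 11; enqueue 16 → queue [1, 3, 9, 12, 16]
Visit 1; enqueue 4, 8 → queue [3, 9, 12, 16, 4, 8]
Visit 3; enqueue 14 → queue [9, 12, 16, 4, 8, 14]
Visit 9; enqueue 10, 17 → queue [12, 16, 4, 8, 14, 10, 17]
Visit 12 → queue [16, 4, 8, 14, 10, 17]
Visit 16; enqueue 7, 13 → queue [4, 8, 14, 10, 17, 7, 13]
Visit 4; enqueue 6, 15 → queue [8, 14, 10, 17, 7, 13, 6, 15]
Visit 8 → queue [14, 10, 17, 7, 13, 6, 15]
Visit 14 → queue [10, 17, 7, 13, 6, 15]
Visit 10 → queue [17, 7, 13, 6, 15]
Visit 17 → queue [7, 13, 6, 15]
Visit 7 → queue [13, 6, 15]
Visit 13 → queue [6, 15]
Visit 6 → queue [15]
Visit 15 → queue []

5 → 2 → 11 → 1 → 3 → 9 → 12 → 16 → 4 → 8 → 14 → 10 → 17 → 7 → 13 → 6 → 15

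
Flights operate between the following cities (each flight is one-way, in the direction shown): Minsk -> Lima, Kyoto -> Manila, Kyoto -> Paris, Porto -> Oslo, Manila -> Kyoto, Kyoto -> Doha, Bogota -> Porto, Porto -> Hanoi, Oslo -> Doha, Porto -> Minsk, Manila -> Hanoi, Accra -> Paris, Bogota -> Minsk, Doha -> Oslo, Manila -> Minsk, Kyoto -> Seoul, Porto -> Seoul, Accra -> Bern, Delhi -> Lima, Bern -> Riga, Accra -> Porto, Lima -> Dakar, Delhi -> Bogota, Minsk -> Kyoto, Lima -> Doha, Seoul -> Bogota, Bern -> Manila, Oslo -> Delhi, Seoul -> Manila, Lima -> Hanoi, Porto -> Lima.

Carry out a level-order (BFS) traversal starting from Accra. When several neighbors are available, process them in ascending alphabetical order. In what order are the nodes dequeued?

Visit Accra; enqueue Bern, Paris, Porto → queue [Bern, Paris, Porto]
Visit Bern; enqueue Manila, Riga → queue [Paris, Porto, Manila, Riga]
Visit Paris → queue [Porto, Manila, Riga]
Visit Porto; enqueue Hanoi, Lima, Minsk, Oslo, Seoul → queue [Manila, Riga, Hanoi, Lima, Minsk, Oslo, Seoul]
Visit Manila; enqueue Kyoto → queue [Riga, Hanoi, Lima, Minsk, Oslo, Seoul, Kyoto]
Visit Riga → queue [Hanoi, Lima, Minsk, Oslo, Seoul, Kyoto]
Visit Hanoi → queue [Lima, Minsk, Oslo, Seoul, Kyoto]
Visit Lima; enqueue Dakar, Doha → queue [Minsk, Oslo, Seoul, Kyoto, Dakar, Doha]
Visit Minsk → queue [Oslo, Seoul, Kyoto, Dakar, Doha]
Visit Oslo; enqueue Delhi → queue [Seoul, Kyoto, Dakar, Doha, Delhi]
Visit Seoul; enqueue Bogota → queue [Kyoto, Dakar, Doha, Delhi, Bogota]
Visit Kyoto → queue [Dakar, Doha, Delhi, Bogota]
Visit Dakar → queue [Doha, Delhi, Bogota]
Visit Doha → queue [Delhi, Bogota]
Visit Delhi → queue [Bogota]
Visit Bogota → queue []

Accra, Bern, Paris, Porto, Manila, Riga, Hanoi, Lima, Minsk, Oslo, Seoul, Kyoto, Dakar, Doha, Delhi, Bogota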